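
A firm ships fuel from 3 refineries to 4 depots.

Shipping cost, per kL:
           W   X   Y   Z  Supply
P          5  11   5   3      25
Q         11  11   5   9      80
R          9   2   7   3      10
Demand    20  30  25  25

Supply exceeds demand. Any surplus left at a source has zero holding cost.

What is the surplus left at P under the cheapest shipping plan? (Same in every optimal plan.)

Minimum-cost shipments:
  P->Z: 25 × 3 = 75
  Q->W: 20 × 11 = 220
  Q->X: 20 × 11 = 220
  Q->Y: 25 × 5 = 125
  R->X: 10 × 2 = 20
Total cost = 660.
P ships 25 of its 25, leaving 0.

0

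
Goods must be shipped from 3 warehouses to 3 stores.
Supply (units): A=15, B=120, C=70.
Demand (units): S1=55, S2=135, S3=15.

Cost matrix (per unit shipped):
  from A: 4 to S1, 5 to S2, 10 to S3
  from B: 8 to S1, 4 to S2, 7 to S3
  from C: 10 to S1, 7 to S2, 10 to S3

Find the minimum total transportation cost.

1195

An optimal shipping plan:
  A→S1: 15 × 4 = 60
  B→S2: 105 × 4 = 420
  B→S3: 15 × 7 = 105
  C→S1: 40 × 10 = 400
  C→S2: 30 × 7 = 210
Total = 60 + 420 + 105 + 400 + 210 = 1195.
(Supply check: A ships 15; B ships 120; C ships 70.)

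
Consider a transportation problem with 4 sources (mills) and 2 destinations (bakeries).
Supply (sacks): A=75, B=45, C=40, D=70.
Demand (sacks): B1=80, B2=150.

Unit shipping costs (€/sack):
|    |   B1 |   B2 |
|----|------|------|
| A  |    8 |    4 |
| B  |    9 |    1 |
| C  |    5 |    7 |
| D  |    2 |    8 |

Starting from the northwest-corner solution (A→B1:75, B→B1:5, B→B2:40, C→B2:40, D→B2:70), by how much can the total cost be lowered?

780

Current plan cost = 75·8 + 5·9 + 40·1 + 40·7 + 70·8 = €1525.
Optimal plan:
  A→B2: 75 × €4 = €300
  B→B2: 45 × €1 = €45
  C→B1: 10 × €5 = €50
  C→B2: 30 × €7 = €210
  D→B1: 70 × €2 = €140
Optimal cost = €745.
Saving = 1525 − 745 = €780.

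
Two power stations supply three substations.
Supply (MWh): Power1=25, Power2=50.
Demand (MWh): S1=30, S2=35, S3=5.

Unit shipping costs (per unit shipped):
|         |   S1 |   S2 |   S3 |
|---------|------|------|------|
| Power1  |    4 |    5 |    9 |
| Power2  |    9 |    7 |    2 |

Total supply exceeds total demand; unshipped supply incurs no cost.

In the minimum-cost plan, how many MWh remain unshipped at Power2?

Minimum-cost shipments:
  Power1–S1: 25 × 4 = 100
  Power2–S1: 5 × 9 = 45
  Power2–S2: 35 × 7 = 245
  Power2–S3: 5 × 2 = 10
Total cost = 400.
Power2 ships 45 of its 50, leaving 5.

5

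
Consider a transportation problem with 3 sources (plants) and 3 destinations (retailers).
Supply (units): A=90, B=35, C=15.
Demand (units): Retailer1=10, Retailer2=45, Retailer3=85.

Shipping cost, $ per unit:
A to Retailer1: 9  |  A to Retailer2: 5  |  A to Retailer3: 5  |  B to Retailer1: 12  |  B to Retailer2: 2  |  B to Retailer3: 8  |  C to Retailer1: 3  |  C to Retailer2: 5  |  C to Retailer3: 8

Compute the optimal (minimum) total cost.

Optimal allocation:
  A->Retailer2: 5 × $5 = $25
  A->Retailer3: 85 × $5 = $425
  B->Retailer2: 35 × $2 = $70
  C->Retailer1: 10 × $3 = $30
  C->Retailer2: 5 × $5 = $25
Total = 25 + 425 + 70 + 30 + 25 = $575.
(Supply check: A ships 90; B ships 35; C ships 15.)

575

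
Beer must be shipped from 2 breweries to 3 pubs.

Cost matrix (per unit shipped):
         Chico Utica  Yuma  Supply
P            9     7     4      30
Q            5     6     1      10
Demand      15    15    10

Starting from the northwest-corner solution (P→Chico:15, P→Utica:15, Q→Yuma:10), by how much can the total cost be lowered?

10

Current plan cost = 15·9 + 15·7 + 10·1 = 250.
Optimal plan:
  P to Chico: 5 × 9 = 45
  P to Utica: 15 × 7 = 105
  P to Yuma: 10 × 4 = 40
  Q to Chico: 10 × 5 = 50
Optimal cost = 240.
Saving = 250 − 240 = 10.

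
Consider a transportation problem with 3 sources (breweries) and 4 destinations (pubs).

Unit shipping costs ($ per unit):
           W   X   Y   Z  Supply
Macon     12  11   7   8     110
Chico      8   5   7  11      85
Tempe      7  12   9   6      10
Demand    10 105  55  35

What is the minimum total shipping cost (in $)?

1380

One minimum-cost allocation:
  Macon→X: 20 × $11 = $220
  Macon→Y: 55 × $7 = $385
  Macon→Z: 35 × $8 = $280
  Chico→X: 85 × $5 = $425
  Tempe→W: 10 × $7 = $70
Total = 220 + 385 + 280 + 425 + 70 = $1380.
(Supply check: Macon ships 110; Chico ships 85; Tempe ships 10.)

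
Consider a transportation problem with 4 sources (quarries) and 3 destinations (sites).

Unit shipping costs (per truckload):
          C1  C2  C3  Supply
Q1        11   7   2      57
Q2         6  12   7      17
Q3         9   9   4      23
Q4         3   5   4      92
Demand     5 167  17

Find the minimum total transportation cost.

Optimal allocation:
  Q1 to C2: 57 truckloads
  Q2 to C1: 5 truckloads
  Q2 to C2: 12 truckloads
  Q3 to C2: 6 truckloads
  Q3 to C3: 17 truckloads
  Q4 to C2: 92 truckloads
Total cost = 1155.
(Supply check: Q1 ships 57; Q2 ships 17; Q3 ships 23; Q4 ships 92.)

1155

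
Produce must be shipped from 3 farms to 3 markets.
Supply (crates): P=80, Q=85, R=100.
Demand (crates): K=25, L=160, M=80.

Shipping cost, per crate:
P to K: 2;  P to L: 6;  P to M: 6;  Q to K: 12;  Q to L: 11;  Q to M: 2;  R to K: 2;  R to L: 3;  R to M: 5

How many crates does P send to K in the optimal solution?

Optimal shipments:
  P→K: 25 × 2 = 50
  P→L: 55 × 6 = 330
  Q→L: 5 × 11 = 55
  Q→M: 80 × 2 = 160
  R→L: 100 × 3 = 300
Total cost = 895.
So P→K carries 25 crates.

25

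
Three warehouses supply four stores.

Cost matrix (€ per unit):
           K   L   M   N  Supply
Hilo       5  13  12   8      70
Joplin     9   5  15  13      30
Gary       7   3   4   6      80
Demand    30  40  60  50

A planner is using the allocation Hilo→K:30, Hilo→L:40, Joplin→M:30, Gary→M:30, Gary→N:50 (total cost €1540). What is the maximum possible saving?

Current plan cost = 30·5 + 40·13 + 30·15 + 30·4 + 50·6 = €1540.
Optimal plan:
  Hilo->K: 30 × €5 = €150
  Hilo->N: 40 × €8 = €320
  Joplin->L: 30 × €5 = €150
  Gary->L: 10 × €3 = €30
  Gary->M: 60 × €4 = €240
  Gary->N: 10 × €6 = €60
Optimal cost = €950.
Saving = 1540 − 950 = €590.

590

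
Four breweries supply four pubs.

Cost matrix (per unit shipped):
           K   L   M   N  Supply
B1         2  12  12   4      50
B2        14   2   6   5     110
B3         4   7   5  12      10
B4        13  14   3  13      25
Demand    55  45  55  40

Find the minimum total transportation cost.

An optimal shipping plan:
  B1->K: 50 × 2 = 100
  B2->L: 45 × 2 = 90
  B2->M: 25 × 6 = 150
  B2->N: 40 × 5 = 200
  B3->K: 5 × 4 = 20
  B3->M: 5 × 5 = 25
  B4->M: 25 × 3 = 75
Total = 100 + 90 + 150 + 200 + 20 + 25 + 75 = 660.
(Supply check: B1 ships 50; B2 ships 110; B3 ships 10; B4 ships 25.)

660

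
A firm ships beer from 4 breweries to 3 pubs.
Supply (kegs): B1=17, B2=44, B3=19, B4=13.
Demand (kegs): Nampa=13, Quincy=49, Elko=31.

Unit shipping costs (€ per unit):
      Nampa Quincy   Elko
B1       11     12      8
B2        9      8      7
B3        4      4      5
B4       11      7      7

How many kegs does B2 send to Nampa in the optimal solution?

0

Solving gives:
  B1->Elko: 17 × €8 = €136
  B2->Quincy: 30 × €8 = €240
  B2->Elko: 14 × €7 = €98
  B3->Nampa: 13 × €4 = €52
  B3->Quincy: 6 × €4 = €24
  B4->Quincy: 13 × €7 = €91
Total cost = €641.
The route B2→Nampa is not used.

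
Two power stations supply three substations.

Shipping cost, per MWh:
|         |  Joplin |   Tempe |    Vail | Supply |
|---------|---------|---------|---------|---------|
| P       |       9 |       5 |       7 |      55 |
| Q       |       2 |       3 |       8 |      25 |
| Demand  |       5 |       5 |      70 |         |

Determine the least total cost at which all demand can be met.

530

An optimal shipping plan:
  P to Vail: 55 × 7 = 385
  Q to Joplin: 5 × 2 = 10
  Q to Tempe: 5 × 3 = 15
  Q to Vail: 15 × 8 = 120
Total = 385 + 10 + 15 + 120 = 530.
(Supply check: P ships 55; Q ships 25.)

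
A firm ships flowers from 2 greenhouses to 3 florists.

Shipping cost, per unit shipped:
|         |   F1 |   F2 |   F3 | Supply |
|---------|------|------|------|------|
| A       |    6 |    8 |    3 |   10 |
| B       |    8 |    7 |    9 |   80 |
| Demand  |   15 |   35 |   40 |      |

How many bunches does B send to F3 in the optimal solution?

30

Optimal shipments:
  A→F3: 10 bunches
  B→F1: 15 bunches
  B→F2: 35 bunches
  B→F3: 30 bunches
Total cost = 665.
So B→F3 carries 30 bunches.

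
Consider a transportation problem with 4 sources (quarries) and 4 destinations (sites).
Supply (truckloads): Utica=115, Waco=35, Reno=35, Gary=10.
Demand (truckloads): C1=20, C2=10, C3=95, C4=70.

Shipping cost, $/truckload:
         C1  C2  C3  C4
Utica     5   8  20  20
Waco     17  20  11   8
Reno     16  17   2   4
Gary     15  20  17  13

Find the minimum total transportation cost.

2360

An optimal shipping plan:
  Utica->C1: 20 × $5 = $100
  Utica->C2: 10 × $8 = $80
  Utica->C3: 60 × $20 = $1200
  Utica->C4: 25 × $20 = $500
  Waco->C4: 35 × $8 = $280
  Reno->C3: 35 × $2 = $70
  Gary->C4: 10 × $13 = $130
Total = 100 + 80 + 1200 + 500 + 280 + 70 + 130 = $2360.
(Supply check: Utica ships 115; Waco ships 35; Reno ships 35; Gary ships 10.)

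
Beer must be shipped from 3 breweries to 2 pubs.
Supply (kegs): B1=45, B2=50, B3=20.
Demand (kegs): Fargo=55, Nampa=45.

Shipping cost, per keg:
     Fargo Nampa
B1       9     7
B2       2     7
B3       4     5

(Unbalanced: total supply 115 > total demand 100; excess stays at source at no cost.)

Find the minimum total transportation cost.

An optimal shipping plan:
  B1 to Nampa: 30 kegs
  B2 to Fargo: 50 kegs
  B3 to Fargo: 5 kegs
  B3 to Nampa: 15 kegs
Total cost = 405.

405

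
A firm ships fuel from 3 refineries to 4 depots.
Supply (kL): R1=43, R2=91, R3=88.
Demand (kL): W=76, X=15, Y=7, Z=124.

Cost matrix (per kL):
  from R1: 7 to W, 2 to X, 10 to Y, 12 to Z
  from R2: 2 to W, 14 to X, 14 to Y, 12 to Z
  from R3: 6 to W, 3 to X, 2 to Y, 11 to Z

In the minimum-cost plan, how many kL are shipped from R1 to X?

15

Solving gives:
  R1 to X: 15 × 2 = 30
  R1 to Z: 28 × 12 = 336
  R2 to W: 76 × 2 = 152
  R2 to Z: 15 × 12 = 180
  R3 to Y: 7 × 2 = 14
  R3 to Z: 81 × 11 = 891
Total cost = 1603.
So R1→X carries 15 kL.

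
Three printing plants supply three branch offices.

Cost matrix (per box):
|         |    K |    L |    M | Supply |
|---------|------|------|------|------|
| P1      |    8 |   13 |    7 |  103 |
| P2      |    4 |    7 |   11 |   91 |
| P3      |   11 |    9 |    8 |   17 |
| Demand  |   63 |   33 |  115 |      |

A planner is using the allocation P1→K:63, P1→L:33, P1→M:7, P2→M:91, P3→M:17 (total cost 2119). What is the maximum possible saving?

809

Current plan cost = 63·8 + 33·13 + 7·7 + 91·11 + 17·8 = 2119.
Optimal plan:
  P1→M: 103 boxes
  P2→K: 63 boxes
  P2→L: 28 boxes
  P3→L: 5 boxes
  P3→M: 12 boxes
Optimal cost = 1310.
Saving = 2119 − 1310 = 809.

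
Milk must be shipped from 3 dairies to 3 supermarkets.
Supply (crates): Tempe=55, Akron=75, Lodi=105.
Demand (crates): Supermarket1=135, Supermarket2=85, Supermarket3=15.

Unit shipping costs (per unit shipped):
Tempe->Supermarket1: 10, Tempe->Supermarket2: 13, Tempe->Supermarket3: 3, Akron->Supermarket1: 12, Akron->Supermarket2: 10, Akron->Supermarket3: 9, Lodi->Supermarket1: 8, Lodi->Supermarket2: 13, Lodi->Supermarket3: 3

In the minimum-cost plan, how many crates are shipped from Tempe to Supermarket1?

30

The minimum-cost plan:
  Tempe->Supermarket1: 30 × 10 = 300
  Tempe->Supermarket2: 10 × 13 = 130
  Tempe->Supermarket3: 15 × 3 = 45
  Akron->Supermarket2: 75 × 10 = 750
  Lodi->Supermarket1: 105 × 8 = 840
Total cost = 2065.
So Tempe→Supermarket1 carries 30 crates.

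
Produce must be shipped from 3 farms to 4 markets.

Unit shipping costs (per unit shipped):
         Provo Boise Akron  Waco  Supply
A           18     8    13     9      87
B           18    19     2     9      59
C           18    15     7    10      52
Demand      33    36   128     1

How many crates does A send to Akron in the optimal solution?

The minimum-cost plan:
  A to Provo: 33 × 18 = 594
  A to Boise: 36 × 8 = 288
  A to Akron: 17 × 13 = 221
  A to Waco: 1 × 9 = 9
  B to Akron: 59 × 2 = 118
  C to Akron: 52 × 7 = 364
Total cost = 1594.
So A→Akron carries 17 crates.

17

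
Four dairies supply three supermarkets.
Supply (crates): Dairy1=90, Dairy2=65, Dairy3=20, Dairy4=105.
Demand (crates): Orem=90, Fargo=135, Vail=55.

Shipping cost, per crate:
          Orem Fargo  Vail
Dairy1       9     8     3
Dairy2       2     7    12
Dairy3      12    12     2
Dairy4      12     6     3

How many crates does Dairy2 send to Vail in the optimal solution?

Solving gives:
  Dairy1→Orem: 25 × 9 = 225
  Dairy1→Fargo: 30 × 8 = 240
  Dairy1→Vail: 35 × 3 = 105
  Dairy2→Orem: 65 × 2 = 130
  Dairy3→Vail: 20 × 2 = 40
  Dairy4→Fargo: 105 × 6 = 630
Total cost = 1370.
The route Dairy2→Vail is not used.

0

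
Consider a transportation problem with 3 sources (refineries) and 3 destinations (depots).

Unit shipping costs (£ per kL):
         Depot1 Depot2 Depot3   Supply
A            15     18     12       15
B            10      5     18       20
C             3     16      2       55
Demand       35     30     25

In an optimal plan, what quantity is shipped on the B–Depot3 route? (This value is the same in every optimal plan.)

0

The minimum-cost plan:
  A→Depot2: 10 × £18 = £180
  A→Depot3: 5 × £12 = £60
  B→Depot2: 20 × £5 = £100
  C→Depot1: 35 × £3 = £105
  C→Depot3: 20 × £2 = £40
Total cost = £485.
The route B→Depot3 is not used.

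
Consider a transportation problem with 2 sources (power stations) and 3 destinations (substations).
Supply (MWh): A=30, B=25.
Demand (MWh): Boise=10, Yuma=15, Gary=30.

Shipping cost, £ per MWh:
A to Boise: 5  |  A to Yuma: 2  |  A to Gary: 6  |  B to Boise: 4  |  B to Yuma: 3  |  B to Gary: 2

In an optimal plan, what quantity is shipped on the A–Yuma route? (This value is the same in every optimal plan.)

Optimal shipments:
  A->Boise: 10 × £5 = £50
  A->Yuma: 15 × £2 = £30
  A->Gary: 5 × £6 = £30
  B->Gary: 25 × £2 = £50
Total cost = £160.
So A→Yuma carries 15 MWh.

15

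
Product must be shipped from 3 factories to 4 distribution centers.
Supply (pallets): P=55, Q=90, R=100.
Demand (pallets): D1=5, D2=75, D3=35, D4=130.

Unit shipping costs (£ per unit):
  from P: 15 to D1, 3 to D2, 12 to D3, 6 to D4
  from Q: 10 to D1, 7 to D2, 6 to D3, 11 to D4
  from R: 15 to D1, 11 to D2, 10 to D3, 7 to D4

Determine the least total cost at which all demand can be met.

An optimal shipping plan:
  P->D2: 25 × £3 = £75
  P->D4: 30 × £6 = £180
  Q->D1: 5 × £10 = £50
  Q->D2: 50 × £7 = £350
  Q->D3: 35 × £6 = £210
  R->D4: 100 × £7 = £700
Total = 75 + 180 + 50 + 350 + 210 + 700 = £1565.

1565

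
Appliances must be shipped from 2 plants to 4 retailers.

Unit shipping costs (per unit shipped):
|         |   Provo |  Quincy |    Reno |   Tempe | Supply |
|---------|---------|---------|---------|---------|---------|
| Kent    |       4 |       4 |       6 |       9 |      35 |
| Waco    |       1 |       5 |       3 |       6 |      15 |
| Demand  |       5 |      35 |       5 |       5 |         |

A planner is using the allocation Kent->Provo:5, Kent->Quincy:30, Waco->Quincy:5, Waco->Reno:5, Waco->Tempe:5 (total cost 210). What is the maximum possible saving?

20

Current plan cost = 5·4 + 30·4 + 5·5 + 5·3 + 5·6 = 210.
Optimal plan:
  Kent→Quincy: 35 × 4 = 140
  Waco→Provo: 5 × 1 = 5
  Waco→Reno: 5 × 3 = 15
  Waco→Tempe: 5 × 6 = 30
Optimal cost = 190.
Saving = 210 − 190 = 20.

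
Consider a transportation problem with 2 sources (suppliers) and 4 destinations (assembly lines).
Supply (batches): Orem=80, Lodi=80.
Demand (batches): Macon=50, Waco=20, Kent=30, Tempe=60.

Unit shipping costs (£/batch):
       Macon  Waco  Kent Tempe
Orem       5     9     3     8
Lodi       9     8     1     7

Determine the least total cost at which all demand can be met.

890

An optimal shipping plan:
  Orem to Macon: 50 × £5 = £250
  Orem to Waco: 20 × £9 = £180
  Orem to Tempe: 10 × £8 = £80
  Lodi to Kent: 30 × £1 = £30
  Lodi to Tempe: 50 × £7 = £350
Total = 250 + 180 + 80 + 30 + 350 = £890.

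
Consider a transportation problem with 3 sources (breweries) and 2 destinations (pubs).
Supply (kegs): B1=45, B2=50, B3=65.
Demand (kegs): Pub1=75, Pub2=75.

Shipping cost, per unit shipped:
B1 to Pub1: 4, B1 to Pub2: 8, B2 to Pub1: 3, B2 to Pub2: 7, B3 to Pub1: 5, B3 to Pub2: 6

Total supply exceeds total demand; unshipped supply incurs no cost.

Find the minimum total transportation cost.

Optimal allocation:
  B1→Pub1: 25 × 4 = 100
  B1→Pub2: 10 × 8 = 80
  B2→Pub1: 50 × 3 = 150
  B3→Pub2: 65 × 6 = 390
Total = 100 + 80 + 150 + 390 = 720.
(Supply check: B1 ships 35; B2 ships 50; B3 ships 65.)

720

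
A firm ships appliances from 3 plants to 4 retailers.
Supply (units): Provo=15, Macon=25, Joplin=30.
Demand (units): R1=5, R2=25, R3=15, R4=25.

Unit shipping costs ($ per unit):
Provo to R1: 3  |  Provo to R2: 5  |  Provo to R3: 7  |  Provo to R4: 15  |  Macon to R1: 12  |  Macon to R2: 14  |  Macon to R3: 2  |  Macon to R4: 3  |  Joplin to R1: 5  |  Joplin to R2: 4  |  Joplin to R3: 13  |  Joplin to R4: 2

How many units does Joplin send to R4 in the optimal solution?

15

Solving gives:
  Provo->R1: 5 units
  Provo->R2: 10 units
  Macon->R3: 15 units
  Macon->R4: 10 units
  Joplin->R2: 15 units
  Joplin->R4: 15 units
Total cost = $215.
So Joplin→R4 carries 15 units.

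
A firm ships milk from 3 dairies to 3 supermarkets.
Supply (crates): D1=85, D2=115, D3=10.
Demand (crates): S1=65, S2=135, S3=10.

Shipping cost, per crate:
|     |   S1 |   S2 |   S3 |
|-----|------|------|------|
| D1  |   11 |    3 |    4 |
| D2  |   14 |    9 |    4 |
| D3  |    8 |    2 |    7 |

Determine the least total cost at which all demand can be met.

An optimal shipping plan:
  D1–S2: 85 × 3 = 255
  D2–S1: 65 × 14 = 910
  D2–S2: 40 × 9 = 360
  D2–S3: 10 × 4 = 40
  D3–S2: 10 × 2 = 20
Total = 255 + 910 + 360 + 40 + 20 = 1585.
(Supply check: D1 ships 85; D2 ships 115; D3 ships 10.)

1585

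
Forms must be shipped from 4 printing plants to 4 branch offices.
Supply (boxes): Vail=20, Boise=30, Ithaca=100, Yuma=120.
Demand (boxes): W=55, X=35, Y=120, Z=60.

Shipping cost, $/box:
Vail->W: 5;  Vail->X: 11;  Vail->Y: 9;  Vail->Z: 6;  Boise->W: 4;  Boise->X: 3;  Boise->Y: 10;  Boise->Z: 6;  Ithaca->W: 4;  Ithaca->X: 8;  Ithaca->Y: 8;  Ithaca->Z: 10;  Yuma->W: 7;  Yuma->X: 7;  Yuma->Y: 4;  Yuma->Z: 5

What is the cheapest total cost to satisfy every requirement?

A cheapest plan:
  Vail→Z: 20 × $6 = $120
  Boise→X: 30 × $3 = $90
  Ithaca→W: 55 × $4 = $220
  Ithaca→X: 5 × $8 = $40
  Ithaca→Y: 40 × $8 = $320
  Yuma→Y: 80 × $4 = $320
  Yuma→Z: 40 × $5 = $200
Total = 120 + 90 + 220 + 40 + 320 + 320 + 200 = $1310.

1310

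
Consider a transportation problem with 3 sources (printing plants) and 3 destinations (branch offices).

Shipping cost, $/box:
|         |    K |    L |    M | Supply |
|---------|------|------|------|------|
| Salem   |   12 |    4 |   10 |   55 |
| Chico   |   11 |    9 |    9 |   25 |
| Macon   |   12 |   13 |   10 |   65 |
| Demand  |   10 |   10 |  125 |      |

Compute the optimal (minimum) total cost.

1385

An optimal shipping plan:
  Salem→L: 10 × $4 = $40
  Salem→M: 45 × $10 = $450
  Chico→M: 25 × $9 = $225
  Macon→K: 10 × $12 = $120
  Macon→M: 55 × $10 = $550
Total = 40 + 450 + 225 + 120 + 550 = $1385.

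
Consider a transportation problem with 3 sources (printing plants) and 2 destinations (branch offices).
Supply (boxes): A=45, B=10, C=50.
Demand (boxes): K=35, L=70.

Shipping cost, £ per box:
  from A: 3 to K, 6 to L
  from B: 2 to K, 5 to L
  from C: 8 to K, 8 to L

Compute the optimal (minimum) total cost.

A cheapest plan:
  A->K: 35 boxes
  A->L: 10 boxes
  B->L: 10 boxes
  C->L: 50 boxes
Total cost = £615.

615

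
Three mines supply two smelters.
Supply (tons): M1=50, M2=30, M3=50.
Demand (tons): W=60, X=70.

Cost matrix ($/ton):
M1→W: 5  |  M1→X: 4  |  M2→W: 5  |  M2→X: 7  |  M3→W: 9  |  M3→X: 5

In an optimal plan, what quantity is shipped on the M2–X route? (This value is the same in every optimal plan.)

0

Solving gives:
  M1 to W: 30 × $5 = $150
  M1 to X: 20 × $4 = $80
  M2 to W: 30 × $5 = $150
  M3 to X: 50 × $5 = $250
Total cost = $630.
The route M2→X is not used.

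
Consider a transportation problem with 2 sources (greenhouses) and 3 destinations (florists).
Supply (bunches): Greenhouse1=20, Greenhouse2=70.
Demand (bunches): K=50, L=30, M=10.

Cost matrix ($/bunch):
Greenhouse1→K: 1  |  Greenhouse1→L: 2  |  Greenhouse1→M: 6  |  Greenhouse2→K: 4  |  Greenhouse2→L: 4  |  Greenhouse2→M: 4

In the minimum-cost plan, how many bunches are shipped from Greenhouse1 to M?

0

The minimum-cost plan:
  Greenhouse1–K: 20 bunches
  Greenhouse2–K: 30 bunches
  Greenhouse2–L: 30 bunches
  Greenhouse2–M: 10 bunches
Total cost = $300.
The route Greenhouse1→M is not used.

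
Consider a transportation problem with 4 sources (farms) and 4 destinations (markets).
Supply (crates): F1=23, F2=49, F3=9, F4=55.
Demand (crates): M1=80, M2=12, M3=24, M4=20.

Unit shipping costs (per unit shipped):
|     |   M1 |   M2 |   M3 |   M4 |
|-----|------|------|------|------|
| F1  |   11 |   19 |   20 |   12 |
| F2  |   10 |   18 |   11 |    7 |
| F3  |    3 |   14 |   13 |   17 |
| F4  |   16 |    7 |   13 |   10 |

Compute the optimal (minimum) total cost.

An optimal shipping plan:
  F1 to M1: 23 × 11 = 253
  F2 to M1: 48 × 10 = 480
  F2 to M4: 1 × 7 = 7
  F3 to M1: 9 × 3 = 27
  F4 to M2: 12 × 7 = 84
  F4 to M3: 24 × 13 = 312
  F4 to M4: 19 × 10 = 190
Total = 253 + 480 + 7 + 27 + 84 + 312 + 190 = 1353.
(Supply check: F1 ships 23; F2 ships 49; F3 ships 9; F4 ships 55.)

1353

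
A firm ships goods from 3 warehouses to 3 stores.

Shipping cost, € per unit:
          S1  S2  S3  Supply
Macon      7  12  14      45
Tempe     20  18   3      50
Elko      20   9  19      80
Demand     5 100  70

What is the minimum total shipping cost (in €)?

One minimum-cost allocation:
  Macon->S1: 5 × €7 = €35
  Macon->S2: 20 × €12 = €240
  Macon->S3: 20 × €14 = €280
  Tempe->S3: 50 × €3 = €150
  Elko->S2: 80 × €9 = €720
Total = 35 + 240 + 280 + 150 + 720 = €1425.

1425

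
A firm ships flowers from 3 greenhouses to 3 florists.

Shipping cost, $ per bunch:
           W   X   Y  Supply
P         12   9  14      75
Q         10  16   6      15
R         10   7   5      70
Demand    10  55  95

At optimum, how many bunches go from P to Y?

10

The minimum-cost plan:
  P->W: 10 × $12 = $120
  P->X: 55 × $9 = $495
  P->Y: 10 × $14 = $140
  Q->Y: 15 × $6 = $90
  R->Y: 70 × $5 = $350
Total cost = $1195.
So P→Y carries 10 bunches.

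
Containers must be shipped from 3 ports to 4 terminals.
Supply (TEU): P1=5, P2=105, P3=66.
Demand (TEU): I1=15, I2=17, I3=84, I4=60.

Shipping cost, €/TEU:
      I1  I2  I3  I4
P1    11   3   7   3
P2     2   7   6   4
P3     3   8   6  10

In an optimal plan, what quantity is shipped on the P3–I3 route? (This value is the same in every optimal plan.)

66

Solving gives:
  P1→I2: 5 × €3 = €15
  P2→I1: 15 × €2 = €30
  P2→I2: 12 × €7 = €84
  P2→I3: 18 × €6 = €108
  P2→I4: 60 × €4 = €240
  P3→I3: 66 × €6 = €396
Total cost = €873.
So P3→I3 carries 66 TEU.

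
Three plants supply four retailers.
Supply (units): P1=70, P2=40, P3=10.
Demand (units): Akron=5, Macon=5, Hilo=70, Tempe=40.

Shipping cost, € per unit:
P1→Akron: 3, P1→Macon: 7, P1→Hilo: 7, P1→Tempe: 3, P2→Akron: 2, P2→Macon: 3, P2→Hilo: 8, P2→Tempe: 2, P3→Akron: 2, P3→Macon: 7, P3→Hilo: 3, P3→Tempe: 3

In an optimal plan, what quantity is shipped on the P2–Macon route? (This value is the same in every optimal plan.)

The minimum-cost plan:
  P1->Hilo: 60 units
  P1->Tempe: 10 units
  P2->Akron: 5 units
  P2->Macon: 5 units
  P2->Tempe: 30 units
  P3->Hilo: 10 units
Total cost = €565.
So P2→Macon carries 5 units.

5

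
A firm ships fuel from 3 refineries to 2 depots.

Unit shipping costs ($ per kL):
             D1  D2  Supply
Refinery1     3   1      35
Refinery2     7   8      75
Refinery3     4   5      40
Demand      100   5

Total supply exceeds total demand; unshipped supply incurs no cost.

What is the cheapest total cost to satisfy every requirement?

465

An optimal shipping plan:
  Refinery1→D1: 30 kL
  Refinery1→D2: 5 kL
  Refinery2→D1: 30 kL
  Refinery3→D1: 40 kL
Total cost = $465.
(Supply check: Refinery1 ships 35; Refinery2 ships 30; Refinery3 ships 40.)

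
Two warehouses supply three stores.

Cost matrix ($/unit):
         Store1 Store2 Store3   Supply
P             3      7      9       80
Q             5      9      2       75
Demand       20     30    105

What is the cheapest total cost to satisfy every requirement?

A cheapest plan:
  P–Store1: 20 × $3 = $60
  P–Store2: 30 × $7 = $210
  P–Store3: 30 × $9 = $270
  Q–Store3: 75 × $2 = $150
Total = 60 + 210 + 270 + 150 = $690.

690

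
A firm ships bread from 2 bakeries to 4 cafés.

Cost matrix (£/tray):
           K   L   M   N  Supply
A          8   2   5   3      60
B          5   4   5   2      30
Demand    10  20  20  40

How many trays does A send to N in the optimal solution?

20

Optimal shipments:
  A–L: 20 × £2 = £40
  A–M: 20 × £5 = £100
  A–N: 20 × £3 = £60
  B–K: 10 × £5 = £50
  B–N: 20 × £2 = £40
Total cost = £290.
So A→N carries 20 trays.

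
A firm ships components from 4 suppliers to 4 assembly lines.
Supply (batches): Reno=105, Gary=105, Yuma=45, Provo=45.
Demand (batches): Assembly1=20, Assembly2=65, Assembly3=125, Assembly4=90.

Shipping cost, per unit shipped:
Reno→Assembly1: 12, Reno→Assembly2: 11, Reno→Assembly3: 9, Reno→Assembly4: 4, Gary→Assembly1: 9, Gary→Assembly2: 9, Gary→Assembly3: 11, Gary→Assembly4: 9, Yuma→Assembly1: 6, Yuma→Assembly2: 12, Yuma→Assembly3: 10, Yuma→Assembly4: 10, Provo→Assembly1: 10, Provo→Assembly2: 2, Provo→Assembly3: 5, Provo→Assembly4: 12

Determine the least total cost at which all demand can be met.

2070

One minimum-cost allocation:
  Reno->Assembly3: 15 × 9 = 135
  Reno->Assembly4: 90 × 4 = 360
  Gary->Assembly2: 20 × 9 = 180
  Gary->Assembly3: 85 × 11 = 935
  Yuma->Assembly1: 20 × 6 = 120
  Yuma->Assembly3: 25 × 10 = 250
  Provo->Assembly2: 45 × 2 = 90
Total = 135 + 360 + 180 + 935 + 120 + 250 + 90 = 2070.
(Supply check: Reno ships 105; Gary ships 105; Yuma ships 45; Provo ships 45.)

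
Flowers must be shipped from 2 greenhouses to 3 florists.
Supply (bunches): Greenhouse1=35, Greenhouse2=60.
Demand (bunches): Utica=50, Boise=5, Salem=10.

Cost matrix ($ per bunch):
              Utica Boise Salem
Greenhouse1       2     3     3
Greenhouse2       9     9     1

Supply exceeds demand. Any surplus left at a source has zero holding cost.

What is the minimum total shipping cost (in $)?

260

A cheapest plan:
  Greenhouse1–Utica: 35 × $2 = $70
  Greenhouse2–Utica: 15 × $9 = $135
  Greenhouse2–Boise: 5 × $9 = $45
  Greenhouse2–Salem: 10 × $1 = $10
Total = 70 + 135 + 45 + 10 = $260.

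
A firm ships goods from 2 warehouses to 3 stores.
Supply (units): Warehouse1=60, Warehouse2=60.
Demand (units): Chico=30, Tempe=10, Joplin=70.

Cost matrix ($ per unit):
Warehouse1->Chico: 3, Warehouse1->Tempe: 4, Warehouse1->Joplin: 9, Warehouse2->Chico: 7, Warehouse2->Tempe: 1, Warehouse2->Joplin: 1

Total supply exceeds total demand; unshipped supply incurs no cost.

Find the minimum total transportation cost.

One minimum-cost allocation:
  Warehouse1->Chico: 30 units
  Warehouse1->Tempe: 10 units
  Warehouse1->Joplin: 10 units
  Warehouse2->Joplin: 60 units
Total cost = $280.

280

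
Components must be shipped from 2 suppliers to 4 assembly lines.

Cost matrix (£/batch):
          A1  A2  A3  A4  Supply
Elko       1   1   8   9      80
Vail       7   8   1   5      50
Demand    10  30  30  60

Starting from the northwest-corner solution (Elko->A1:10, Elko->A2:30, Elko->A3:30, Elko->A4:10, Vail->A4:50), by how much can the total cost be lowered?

Current plan cost = 10·1 + 30·1 + 30·8 + 10·9 + 50·5 = £620.
Optimal plan:
  Elko->A1: 10 batches
  Elko->A2: 30 batches
  Elko->A4: 40 batches
  Vail->A3: 30 batches
  Vail->A4: 20 batches
Optimal cost = £530.
Saving = 620 − 530 = £90.

90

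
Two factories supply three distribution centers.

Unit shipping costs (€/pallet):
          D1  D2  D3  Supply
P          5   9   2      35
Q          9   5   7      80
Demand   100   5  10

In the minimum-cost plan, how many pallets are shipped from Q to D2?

The minimum-cost plan:
  P–D1: 25 × €5 = €125
  P–D3: 10 × €2 = €20
  Q–D1: 75 × €9 = €675
  Q–D2: 5 × €5 = €25
Total cost = €845.
So Q→D2 carries 5 pallets.

5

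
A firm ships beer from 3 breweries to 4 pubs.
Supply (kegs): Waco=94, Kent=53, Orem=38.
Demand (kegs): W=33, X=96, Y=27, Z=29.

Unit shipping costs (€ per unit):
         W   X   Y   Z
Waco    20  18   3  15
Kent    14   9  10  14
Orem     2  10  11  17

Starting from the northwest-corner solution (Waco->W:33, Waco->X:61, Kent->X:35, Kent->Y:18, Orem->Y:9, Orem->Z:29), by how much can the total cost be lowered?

Current plan cost = 33·20 + 61·18 + 35·9 + 18·10 + 9·11 + 29·17 = €2845.
Optimal plan:
  Waco->X: 38 × €18 = €684
  Waco->Y: 27 × €3 = €81
  Waco->Z: 29 × €15 = €435
  Kent->X: 53 × €9 = €477
  Orem->W: 33 × €2 = €66
  Orem->X: 5 × €10 = €50
Optimal cost = €1793.
Saving = 2845 − 1793 = €1052.

1052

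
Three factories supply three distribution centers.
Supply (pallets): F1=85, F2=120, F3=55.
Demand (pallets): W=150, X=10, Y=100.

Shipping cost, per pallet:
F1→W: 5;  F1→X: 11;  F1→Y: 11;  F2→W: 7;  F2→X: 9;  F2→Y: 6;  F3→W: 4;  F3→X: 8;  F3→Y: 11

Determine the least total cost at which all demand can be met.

An optimal shipping plan:
  F1 to W: 85 × 5 = 425
  F2 to W: 10 × 7 = 70
  F2 to X: 10 × 9 = 90
  F2 to Y: 100 × 6 = 600
  F3 to W: 55 × 4 = 220
Total = 425 + 70 + 90 + 600 + 220 = 1405.

1405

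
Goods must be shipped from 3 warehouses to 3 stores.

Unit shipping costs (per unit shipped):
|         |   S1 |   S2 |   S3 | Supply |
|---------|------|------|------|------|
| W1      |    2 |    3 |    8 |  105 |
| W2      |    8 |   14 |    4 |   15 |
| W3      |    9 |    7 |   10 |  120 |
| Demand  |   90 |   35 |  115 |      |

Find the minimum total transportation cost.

Optimal allocation:
  W1 to S1: 90 × 2 = 180
  W1 to S2: 15 × 3 = 45
  W2 to S3: 15 × 4 = 60
  W3 to S2: 20 × 7 = 140
  W3 to S3: 100 × 10 = 1000
Total = 180 + 45 + 60 + 140 + 1000 = 1425.

1425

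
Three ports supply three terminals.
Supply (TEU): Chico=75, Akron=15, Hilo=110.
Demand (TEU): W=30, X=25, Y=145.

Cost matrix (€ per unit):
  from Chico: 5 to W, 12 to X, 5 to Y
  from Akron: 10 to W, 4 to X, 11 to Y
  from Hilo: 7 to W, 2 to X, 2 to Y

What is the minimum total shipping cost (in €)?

655

Optimal allocation:
  Chico–W: 30 × €5 = €150
  Chico–Y: 45 × €5 = €225
  Akron–X: 15 × €4 = €60
  Hilo–X: 10 × €2 = €20
  Hilo–Y: 100 × €2 = €200
Total = 150 + 225 + 60 + 20 + 200 = €655.
(Supply check: Chico ships 75; Akron ships 15; Hilo ships 110.)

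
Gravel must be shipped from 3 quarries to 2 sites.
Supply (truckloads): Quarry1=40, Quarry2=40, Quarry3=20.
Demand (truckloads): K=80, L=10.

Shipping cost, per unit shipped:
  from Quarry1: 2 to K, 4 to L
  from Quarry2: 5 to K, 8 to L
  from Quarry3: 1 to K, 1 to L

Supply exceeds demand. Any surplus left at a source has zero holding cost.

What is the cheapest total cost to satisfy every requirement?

A cheapest plan:
  Quarry1->K: 40 × 2 = 80
  Quarry2->K: 30 × 5 = 150
  Quarry3->K: 10 × 1 = 10
  Quarry3->L: 10 × 1 = 10
Total = 80 + 150 + 10 + 10 = 250.

250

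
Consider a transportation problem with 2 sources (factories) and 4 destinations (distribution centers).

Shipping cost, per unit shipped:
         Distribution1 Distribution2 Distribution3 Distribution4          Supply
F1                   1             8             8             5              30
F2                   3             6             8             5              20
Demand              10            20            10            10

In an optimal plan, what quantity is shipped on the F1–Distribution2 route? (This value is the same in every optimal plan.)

0

Optimal shipments:
  F1→Distribution1: 10 pallets
  F1→Distribution3: 10 pallets
  F1→Distribution4: 10 pallets
  F2→Distribution2: 20 pallets
Total cost = 260.
The route F1→Distribution2 is not used.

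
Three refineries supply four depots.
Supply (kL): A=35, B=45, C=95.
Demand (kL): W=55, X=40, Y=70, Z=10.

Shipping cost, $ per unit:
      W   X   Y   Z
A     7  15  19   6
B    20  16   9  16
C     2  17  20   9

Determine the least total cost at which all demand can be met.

An optimal shipping plan:
  A->X: 25 kL
  A->Z: 10 kL
  B->Y: 45 kL
  C->W: 55 kL
  C->X: 15 kL
  C->Y: 25 kL
Total cost = $1705.
(Supply check: A ships 35; B ships 45; C ships 95.)

1705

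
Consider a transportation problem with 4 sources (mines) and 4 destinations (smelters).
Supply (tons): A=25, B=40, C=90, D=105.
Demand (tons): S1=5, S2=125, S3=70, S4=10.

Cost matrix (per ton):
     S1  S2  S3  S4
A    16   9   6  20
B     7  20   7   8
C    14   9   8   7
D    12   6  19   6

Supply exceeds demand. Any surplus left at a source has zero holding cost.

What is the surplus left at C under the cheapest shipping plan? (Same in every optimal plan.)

50

Minimum-cost shipments:
  A–S3: 25 × 6 = 150
  B–S1: 5 × 7 = 35
  B–S3: 35 × 7 = 245
  C–S2: 20 × 9 = 180
  C–S3: 10 × 8 = 80
  C–S4: 10 × 7 = 70
  D–S2: 105 × 6 = 630
Total cost = 1390.
C ships 40 of its 90, leaving 50.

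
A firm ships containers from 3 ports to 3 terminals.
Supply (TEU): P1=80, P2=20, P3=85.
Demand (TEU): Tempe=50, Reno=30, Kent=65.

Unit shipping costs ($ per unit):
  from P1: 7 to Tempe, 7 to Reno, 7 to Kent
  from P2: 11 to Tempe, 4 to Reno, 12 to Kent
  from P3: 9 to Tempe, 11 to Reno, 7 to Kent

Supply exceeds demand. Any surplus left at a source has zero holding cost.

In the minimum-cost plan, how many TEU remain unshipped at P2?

0

An optimal plan:
  P1 to Tempe: 50 TEU
  P1 to Reno: 10 TEU
  P2 to Reno: 20 TEU
  P3 to Kent: 65 TEU
Total cost = $955.
P2 ships 20 of its 20, leaving 0.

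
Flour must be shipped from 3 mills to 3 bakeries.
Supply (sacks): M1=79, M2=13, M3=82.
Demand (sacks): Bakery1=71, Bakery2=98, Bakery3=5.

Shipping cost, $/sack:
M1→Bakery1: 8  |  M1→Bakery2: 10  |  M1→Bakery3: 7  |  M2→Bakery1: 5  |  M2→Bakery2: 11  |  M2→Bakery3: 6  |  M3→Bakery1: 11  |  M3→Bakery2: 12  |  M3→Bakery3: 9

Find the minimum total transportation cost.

One minimum-cost allocation:
  M1–Bakery1: 58 × $8 = $464
  M1–Bakery2: 16 × $10 = $160
  M1–Bakery3: 5 × $7 = $35
  M2–Bakery1: 13 × $5 = $65
  M3–Bakery2: 82 × $12 = $984
Total = 464 + 160 + 35 + 65 + 984 = $1708.

1708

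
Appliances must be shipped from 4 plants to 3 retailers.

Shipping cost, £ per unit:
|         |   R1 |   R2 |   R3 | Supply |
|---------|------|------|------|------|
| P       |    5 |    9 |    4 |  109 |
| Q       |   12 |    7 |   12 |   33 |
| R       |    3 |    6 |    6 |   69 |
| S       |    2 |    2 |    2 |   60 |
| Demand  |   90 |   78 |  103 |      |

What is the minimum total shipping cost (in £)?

1000

A cheapest plan:
  P->R1: 6 × £5 = £30
  P->R3: 103 × £4 = £412
  Q->R2: 33 × £7 = £231
  R->R1: 69 × £3 = £207
  S->R1: 15 × £2 = £30
  S->R2: 45 × £2 = £90
Total = 30 + 412 + 231 + 207 + 30 + 90 = £1000.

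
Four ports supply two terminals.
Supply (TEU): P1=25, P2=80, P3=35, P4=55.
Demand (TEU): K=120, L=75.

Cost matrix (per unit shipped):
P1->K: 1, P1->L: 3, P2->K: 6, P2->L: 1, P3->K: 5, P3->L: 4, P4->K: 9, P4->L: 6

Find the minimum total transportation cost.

An optimal shipping plan:
  P1 to K: 25 TEU
  P2 to K: 5 TEU
  P2 to L: 75 TEU
  P3 to K: 35 TEU
  P4 to K: 55 TEU
Total cost = 800.
(Supply check: P1 ships 25; P2 ships 80; P3 ships 35; P4 ships 55.)

800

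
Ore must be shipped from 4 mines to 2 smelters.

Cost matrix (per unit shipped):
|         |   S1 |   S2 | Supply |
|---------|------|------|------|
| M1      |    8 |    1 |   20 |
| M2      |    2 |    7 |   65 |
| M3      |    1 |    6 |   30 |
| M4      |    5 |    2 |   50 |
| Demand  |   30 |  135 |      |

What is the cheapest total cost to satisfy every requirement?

Optimal allocation:
  M1–S2: 20 tons
  M2–S1: 30 tons
  M2–S2: 35 tons
  M3–S2: 30 tons
  M4–S2: 50 tons
Total cost = 605.

605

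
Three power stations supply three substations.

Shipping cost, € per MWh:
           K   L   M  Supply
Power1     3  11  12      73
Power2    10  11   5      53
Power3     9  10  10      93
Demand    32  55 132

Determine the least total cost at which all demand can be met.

One minimum-cost allocation:
  Power1 to K: 32 × €3 = €96
  Power1 to L: 41 × €11 = €451
  Power2 to M: 53 × €5 = €265
  Power3 to L: 14 × €10 = €140
  Power3 to M: 79 × €10 = €790
Total = 96 + 451 + 265 + 140 + 790 = €1742.

1742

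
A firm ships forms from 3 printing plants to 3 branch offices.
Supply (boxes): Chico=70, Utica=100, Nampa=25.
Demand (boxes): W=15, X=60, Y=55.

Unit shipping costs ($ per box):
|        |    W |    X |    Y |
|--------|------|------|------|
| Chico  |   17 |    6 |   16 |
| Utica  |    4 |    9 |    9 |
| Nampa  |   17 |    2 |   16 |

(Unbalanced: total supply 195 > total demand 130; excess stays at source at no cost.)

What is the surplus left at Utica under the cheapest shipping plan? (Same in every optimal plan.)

An optimal plan:
  Chico→X: 35 × $6 = $210
  Utica→W: 15 × $4 = $60
  Utica→Y: 55 × $9 = $495
  Nampa→X: 25 × $2 = $50
Total cost = $815.
Utica ships 70 of its 100, leaving 30.

30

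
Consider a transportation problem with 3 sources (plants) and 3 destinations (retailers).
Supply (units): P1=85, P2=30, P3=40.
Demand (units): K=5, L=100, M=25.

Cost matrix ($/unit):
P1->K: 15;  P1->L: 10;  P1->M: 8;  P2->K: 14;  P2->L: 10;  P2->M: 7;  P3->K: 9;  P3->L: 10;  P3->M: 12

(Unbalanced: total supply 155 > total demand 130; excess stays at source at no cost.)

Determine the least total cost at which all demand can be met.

Optimal allocation:
  P1→L: 85 × $10 = $850
  P2→L: 5 × $10 = $50
  P2→M: 25 × $7 = $175
  P3→K: 5 × $9 = $45
  P3→L: 10 × $10 = $100
Total = 850 + 50 + 175 + 45 + 100 = $1220.

1220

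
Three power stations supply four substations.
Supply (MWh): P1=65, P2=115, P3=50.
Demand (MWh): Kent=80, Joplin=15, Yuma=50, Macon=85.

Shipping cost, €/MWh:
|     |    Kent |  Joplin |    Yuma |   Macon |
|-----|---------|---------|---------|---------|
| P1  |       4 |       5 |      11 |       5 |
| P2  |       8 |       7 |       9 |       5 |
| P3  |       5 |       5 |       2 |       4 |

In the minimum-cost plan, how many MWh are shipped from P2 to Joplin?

Solving gives:
  P1->Kent: 65 × €4 = €260
  P2->Kent: 15 × €8 = €120
  P2->Joplin: 15 × €7 = €105
  P2->Macon: 85 × €5 = €425
  P3->Yuma: 50 × €2 = €100
Total cost = €1010.
So P2→Joplin carries 15 MWh.

15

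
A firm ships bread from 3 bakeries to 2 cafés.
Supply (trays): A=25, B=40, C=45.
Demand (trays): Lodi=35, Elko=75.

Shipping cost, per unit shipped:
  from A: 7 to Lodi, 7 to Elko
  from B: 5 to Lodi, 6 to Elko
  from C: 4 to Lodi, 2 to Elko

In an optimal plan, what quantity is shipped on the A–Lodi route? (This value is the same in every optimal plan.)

0

The minimum-cost plan:
  A–Elko: 25 × 7 = 175
  B–Lodi: 35 × 5 = 175
  B–Elko: 5 × 6 = 30
  C–Elko: 45 × 2 = 90
Total cost = 470.
The route A→Lodi is not used.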